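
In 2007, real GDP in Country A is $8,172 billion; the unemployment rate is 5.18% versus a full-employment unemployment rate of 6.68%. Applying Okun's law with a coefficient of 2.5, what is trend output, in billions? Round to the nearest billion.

Unemployment gap = 5.18 - 6.68 = -1.5 points, so output gap = -2.5 × (-1.5) = 3.75%.
Since Y = Y* × (1 + gap/100), Y* = 8172/1.0375 ≈ 7877 billion.

$7,877 billion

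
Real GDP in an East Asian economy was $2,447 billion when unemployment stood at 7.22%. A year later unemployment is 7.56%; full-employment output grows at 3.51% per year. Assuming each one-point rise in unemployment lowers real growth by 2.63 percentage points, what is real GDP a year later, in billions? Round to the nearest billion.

Δu = 7.56 - 7.22 = 0.34 points.
Okun's law (growth form): g_Y = g_Y* - β × Δu = 3.51 - 2.63 × (0.34) = 3.51 - 0.8942 = 2.6158%.
Real GDP in the next year = 2447 × (1 + 2.6158/100) = 2447 × 1.026158 ≈ 2511 billion.

$2,511 billion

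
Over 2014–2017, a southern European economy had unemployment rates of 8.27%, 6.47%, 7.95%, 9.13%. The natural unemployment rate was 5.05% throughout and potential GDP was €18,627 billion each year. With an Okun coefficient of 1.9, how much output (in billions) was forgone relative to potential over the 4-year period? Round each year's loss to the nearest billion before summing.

Year 2014: gap = -1.9 × (8.27 - 5.05) = -6.118%, loss ≈ 18627 × 6.118/100 ≈ 1140.
Year 2015: gap = -1.9 × (6.47 - 5.05) = -2.698%, loss ≈ 18627 × 2.698/100 ≈ 503.
Year 2016: gap = -1.9 × (7.95 - 5.05) = -5.51%, loss ≈ 18627 × 5.51/100 ≈ 1026.
Year 2017: gap = -1.9 × (9.13 - 5.05) = -7.752%, loss ≈ 18627 × 7.752/100 ≈ 1444.
Total lost output = 1140 + 503 + 1026 + 1444 = 4113 billion.

€4,113 billion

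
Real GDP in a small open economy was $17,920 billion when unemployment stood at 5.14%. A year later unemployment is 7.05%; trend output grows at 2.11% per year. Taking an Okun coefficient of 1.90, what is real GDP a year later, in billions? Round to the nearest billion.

Δu = 7.05 - 5.14 = 1.91 points.
Okun's law (growth form): g_Y = g_Y* - β × Δu = 2.11 - 1.90 × (1.91) = 2.11 - 3.629 = -1.519%.
Real GDP in the next year = 17920 × (1 - 1.519/100) = 17920 × 0.98481 ≈ 17648 billion.

$17,648 billion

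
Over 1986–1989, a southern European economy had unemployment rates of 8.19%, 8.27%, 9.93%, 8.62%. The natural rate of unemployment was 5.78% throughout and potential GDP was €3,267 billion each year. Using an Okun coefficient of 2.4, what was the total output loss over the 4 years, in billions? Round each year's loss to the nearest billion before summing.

Year 1986: gap = -2.4 × (8.19 - 5.78) = -5.784%, loss ≈ 3267 × 5.784/100 ≈ 189.
Year 1987: gap = -2.4 × (8.27 - 5.78) = -5.976%, loss ≈ 3267 × 5.976/100 ≈ 195.
Year 1988: gap = -2.4 × (9.93 - 5.78) = -9.96%, loss ≈ 3267 × 9.96/100 ≈ 325.
Year 1989: gap = -2.4 × (8.62 - 5.78) = -6.816%, loss ≈ 3267 × 6.816/100 ≈ 223.
Total lost output = 189 + 195 + 325 + 223 = 932 billion.

€932 billion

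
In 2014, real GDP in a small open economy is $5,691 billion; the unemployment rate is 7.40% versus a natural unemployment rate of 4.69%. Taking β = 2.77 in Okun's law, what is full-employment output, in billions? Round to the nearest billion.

Unemployment gap = 7.4 - 4.69 = 2.71 points, so output gap = -2.77 × 2.71 = -7.5067%.
Since Y = Y* × (1 + gap/100), Y* = 5691/0.924933 ≈ 6153 billion.

$6,153 billion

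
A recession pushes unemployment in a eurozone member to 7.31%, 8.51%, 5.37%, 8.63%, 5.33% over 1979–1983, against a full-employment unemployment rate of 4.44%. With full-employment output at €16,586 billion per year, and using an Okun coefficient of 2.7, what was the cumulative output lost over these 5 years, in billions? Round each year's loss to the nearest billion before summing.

€5,799 billion

Year 1979: gap = -2.7 × (7.31 - 4.44) = -7.749%, loss ≈ 16586 × 7.749/100 ≈ 1285.
Year 1980: gap = -2.7 × (8.51 - 4.44) = -10.989%, loss ≈ 16586 × 10.989/100 ≈ 1823.
Year 1981: gap = -2.7 × (5.37 - 4.44) = -2.511%, loss ≈ 16586 × 2.511/100 ≈ 416.
Year 1982: gap = -2.7 × (8.63 - 4.44) = -11.313%, loss ≈ 16586 × 11.313/100 ≈ 1876.
Year 1983: gap = -2.7 × (5.33 - 4.44) = -2.403%, loss ≈ 16586 × 2.403/100 ≈ 399.
Total lost output = 1285 + 1823 + 416 + 1876 + 399 = 5799 billion.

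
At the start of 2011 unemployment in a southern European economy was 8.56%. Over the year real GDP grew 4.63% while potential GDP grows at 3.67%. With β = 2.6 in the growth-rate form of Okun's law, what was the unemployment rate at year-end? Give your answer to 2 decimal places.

8.19%

Growth-rate Okun's law: g_Y = g_Y* - β × Δu, so Δu = (g_Y* - g_Y)/β.
Δu = (3.67 - 4.63)/2.6 = -0.96/2.6 = -0.37 percentage points.
Year-end unemployment = 8.56 - 0.37 = 8.19%.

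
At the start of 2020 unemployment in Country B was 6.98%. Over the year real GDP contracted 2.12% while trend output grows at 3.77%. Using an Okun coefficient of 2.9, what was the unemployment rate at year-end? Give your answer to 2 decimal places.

Growth-rate Okun's law: g_Y = g_Y* - β × Δu, so Δu = (g_Y* - g_Y)/β.
Δu = (3.77 + 2.12)/2.9 = 5.89/2.9 = 2.03 percentage points.
Year-end unemployment = 6.98 + 2.03 = 9.01%.

9.01%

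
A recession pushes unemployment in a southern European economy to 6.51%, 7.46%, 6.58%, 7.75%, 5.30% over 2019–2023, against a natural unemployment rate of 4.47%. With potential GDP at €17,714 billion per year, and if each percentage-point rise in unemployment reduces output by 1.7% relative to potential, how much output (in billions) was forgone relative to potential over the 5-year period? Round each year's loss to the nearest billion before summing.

Year 2019: gap = -1.7 × (6.51 - 4.47) = -3.468%, loss ≈ 17714 × 3.468/100 ≈ 614.
Year 2020: gap = -1.7 × (7.46 - 4.47) = -5.083%, loss ≈ 17714 × 5.083/100 ≈ 900.
Year 2021: gap = -1.7 × (6.58 - 4.47) = -3.587%, loss ≈ 17714 × 3.587/100 ≈ 635.
Year 2022: gap = -1.7 × (7.75 - 4.47) = -5.576%, loss ≈ 17714 × 5.576/100 ≈ 988.
Year 2023: gap = -1.7 × (5.3 - 4.47) = -1.411%, loss ≈ 17714 × 1.411/100 ≈ 250.
Total lost output = 614 + 900 + 635 + 988 + 250 = 3387 billion.

€3,387 billion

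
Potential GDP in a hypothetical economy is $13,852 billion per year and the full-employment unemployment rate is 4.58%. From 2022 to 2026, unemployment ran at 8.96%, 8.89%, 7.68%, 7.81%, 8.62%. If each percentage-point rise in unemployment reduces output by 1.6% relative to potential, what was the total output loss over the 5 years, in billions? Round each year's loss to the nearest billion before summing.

Year 2022: gap = -1.6 × (8.96 - 4.58) = -7.008%, loss ≈ 13852 × 7.008/100 ≈ 971.
Year 2023: gap = -1.6 × (8.89 - 4.58) = -6.896%, loss ≈ 13852 × 6.896/100 ≈ 955.
Year 2024: gap = -1.6 × (7.68 - 4.58) = -4.96%, loss ≈ 13852 × 4.96/100 ≈ 687.
Year 2025: gap = -1.6 × (7.81 - 4.58) = -5.168%, loss ≈ 13852 × 5.168/100 ≈ 716.
Year 2026: gap = -1.6 × (8.62 - 4.58) = -6.464%, loss ≈ 13852 × 6.464/100 ≈ 895.
Total lost output = 971 + 955 + 687 + 716 + 895 = 4224 billion.

$4,224 billion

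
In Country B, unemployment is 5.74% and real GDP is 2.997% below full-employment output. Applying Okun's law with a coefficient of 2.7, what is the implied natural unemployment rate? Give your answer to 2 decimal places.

4.63%

From Okun's law, u - u* = -(output gap)/β = -(-2.997)/2.7 = 1.11 points.
So u* = 5.74 - 1.11 = 4.63%.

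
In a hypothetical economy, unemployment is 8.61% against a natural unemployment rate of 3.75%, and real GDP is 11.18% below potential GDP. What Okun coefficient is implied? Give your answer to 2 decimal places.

β ≈ 2.30

Okun's law: output gap = -β × (u - u*).
-11.18 = -β × (8.61 - 3.75) = -β × 4.86, so β = 11.18/4.86 = 2.30.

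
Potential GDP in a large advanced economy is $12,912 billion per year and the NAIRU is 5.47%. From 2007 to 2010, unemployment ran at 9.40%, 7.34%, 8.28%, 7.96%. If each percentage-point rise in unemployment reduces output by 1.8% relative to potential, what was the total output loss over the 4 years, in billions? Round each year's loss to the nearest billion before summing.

$2,580 billion

Year 2007: gap = -1.8 × (9.4 - 5.47) = -7.074%, loss ≈ 12912 × 7.074/100 ≈ 913.
Year 2008: gap = -1.8 × (7.34 - 5.47) = -3.366%, loss ≈ 12912 × 3.366/100 ≈ 435.
Year 2009: gap = -1.8 × (8.28 - 5.47) = -5.058%, loss ≈ 12912 × 5.058/100 ≈ 653.
Year 2010: gap = -1.8 × (7.96 - 5.47) = -4.482%, loss ≈ 12912 × 4.482/100 ≈ 579.
Total lost output = 913 + 435 + 653 + 579 = 2580 billion.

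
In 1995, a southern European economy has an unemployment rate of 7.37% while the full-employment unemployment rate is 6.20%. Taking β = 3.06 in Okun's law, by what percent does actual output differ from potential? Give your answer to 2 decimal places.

The unemployment gap is 7.37 - 6.2 = 1.17 percentage points.
Okun's law gives an output gap of -3.06 × 1.17 = -3.5802%, i.e. 3.58% below potential.

-3.58%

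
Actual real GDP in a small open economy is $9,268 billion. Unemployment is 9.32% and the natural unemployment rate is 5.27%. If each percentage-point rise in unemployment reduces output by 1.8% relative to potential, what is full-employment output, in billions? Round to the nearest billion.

$9,997 billion

Unemployment gap = 9.32 - 5.27 = 4.05 points, so output gap = -1.8 × 4.05 = -7.29%.
Since Y = Y* × (1 + gap/100), Y* = 9268/0.9271 ≈ 9997 billion.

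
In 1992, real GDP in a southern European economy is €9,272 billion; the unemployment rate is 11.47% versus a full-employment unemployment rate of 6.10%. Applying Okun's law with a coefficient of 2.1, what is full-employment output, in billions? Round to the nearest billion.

Unemployment gap = 11.47 - 6.1 = 5.37 points, so output gap = -2.1 × 5.37 = -11.277%.
Since Y = Y* × (1 + gap/100), Y* = 9272/0.88723 ≈ 10451 billion.

€10,451 billion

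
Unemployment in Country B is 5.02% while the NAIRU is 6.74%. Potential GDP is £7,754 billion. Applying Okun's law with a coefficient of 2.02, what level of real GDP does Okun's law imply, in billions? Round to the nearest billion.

Unemployment gap = 5.02 - 6.74 = -1.72 points, so the output gap is -2.02 × (-1.72) = 3.4744%.
Actual GDP = 7754 × (1 + 3.4744/100) = 7754 × 1.034744 ≈ 8023 billion.

£8,023 billion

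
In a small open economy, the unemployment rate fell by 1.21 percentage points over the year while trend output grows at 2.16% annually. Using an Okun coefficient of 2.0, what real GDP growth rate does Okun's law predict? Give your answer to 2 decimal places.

Growth-rate Okun's law: g_Y = g_Y* - β × Δu.
g_Y = 2.16 - 2.0 × (-1.21) = 2.16 + 2.42 = 4.58%, i.e. 4.58% to 2 d.p.

4.58%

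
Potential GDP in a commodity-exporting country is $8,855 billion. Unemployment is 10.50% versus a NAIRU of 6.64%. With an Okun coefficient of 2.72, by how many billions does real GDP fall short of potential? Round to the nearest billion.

$930 billion

Output gap = -2.72 × (10.5 - 6.64) = -2.72 × 3.86 = -10.4992%.
Actual GDP ≈ 8855 × 0.895008 ≈ 7925 billion, so the shortfall is 8855 - 7925 = 930 billion.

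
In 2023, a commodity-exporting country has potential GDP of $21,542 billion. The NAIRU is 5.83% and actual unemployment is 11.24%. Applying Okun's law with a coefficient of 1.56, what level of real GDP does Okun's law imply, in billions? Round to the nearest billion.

$19,724 billion

Unemployment gap = 11.24 - 5.83 = 5.41 points, so the output gap is -1.56 × 5.41 = -8.4396%.
Actual GDP = 21542 × (1 - 8.4396/100) = 21542 × 0.915604 ≈ 19724 billion.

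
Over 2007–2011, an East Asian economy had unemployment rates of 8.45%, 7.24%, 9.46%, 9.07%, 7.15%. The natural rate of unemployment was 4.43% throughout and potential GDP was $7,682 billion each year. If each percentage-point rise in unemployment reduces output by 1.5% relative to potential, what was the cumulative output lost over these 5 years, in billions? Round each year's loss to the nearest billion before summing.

$2,215 billion

Year 2007: gap = -1.5 × (8.45 - 4.43) = -6.03%, loss ≈ 7682 × 6.03/100 ≈ 463.
Year 2008: gap = -1.5 × (7.24 - 4.43) = -4.215%, loss ≈ 7682 × 4.215/100 ≈ 324.
Year 2009: gap = -1.5 × (9.46 - 4.43) = -7.545%, loss ≈ 7682 × 7.545/100 ≈ 580.
Year 2010: gap = -1.5 × (9.07 - 4.43) = -6.96%, loss ≈ 7682 × 6.96/100 ≈ 535.
Year 2011: gap = -1.5 × (7.15 - 4.43) = -4.08%, loss ≈ 7682 × 4.08/100 ≈ 313.
Total lost output = 463 + 324 + 580 + 535 + 313 = 2215 billion.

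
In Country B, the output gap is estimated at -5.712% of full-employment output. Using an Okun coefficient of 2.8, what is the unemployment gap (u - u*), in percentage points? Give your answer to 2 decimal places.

2.04 percentage points

Okun's law: output gap = -β × (u - u*), so u - u* = -(output gap)/β.
u - u* = -(-5.712)/2.8 = 2.04 percentage points.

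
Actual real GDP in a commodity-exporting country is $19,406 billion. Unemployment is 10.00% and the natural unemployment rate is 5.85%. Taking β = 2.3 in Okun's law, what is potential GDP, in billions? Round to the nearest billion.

$21,454 billion

Unemployment gap = 10 - 5.85 = 4.15 points, so output gap = -2.3 × 4.15 = -9.545%.
Since Y = Y* × (1 + gap/100), Y* = 19406/0.90455 ≈ 21454 billion.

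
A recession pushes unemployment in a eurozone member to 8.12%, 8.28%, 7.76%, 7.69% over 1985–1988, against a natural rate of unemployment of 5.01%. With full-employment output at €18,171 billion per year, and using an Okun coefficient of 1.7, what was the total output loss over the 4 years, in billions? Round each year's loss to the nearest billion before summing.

Year 1985: gap = -1.7 × (8.12 - 5.01) = -5.287%, loss ≈ 18171 × 5.287/100 ≈ 961.
Year 1986: gap = -1.7 × (8.28 - 5.01) = -5.559%, loss ≈ 18171 × 5.559/100 ≈ 1010.
Year 1987: gap = -1.7 × (7.76 - 5.01) = -4.675%, loss ≈ 18171 × 4.675/100 ≈ 849.
Year 1988: gap = -1.7 × (7.69 - 5.01) = -4.556%, loss ≈ 18171 × 4.556/100 ≈ 828.
Total lost output = 961 + 1010 + 849 + 828 = 3648 billion.

€3,648 billion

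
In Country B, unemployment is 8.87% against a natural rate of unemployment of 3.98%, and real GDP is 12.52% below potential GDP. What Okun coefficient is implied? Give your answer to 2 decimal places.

Okun's law: output gap = -β × (u - u*).
-12.52 = -β × (8.87 - 3.98) = -β × 4.89, so β = 12.52/4.89 = 2.56.

β ≈ 2.56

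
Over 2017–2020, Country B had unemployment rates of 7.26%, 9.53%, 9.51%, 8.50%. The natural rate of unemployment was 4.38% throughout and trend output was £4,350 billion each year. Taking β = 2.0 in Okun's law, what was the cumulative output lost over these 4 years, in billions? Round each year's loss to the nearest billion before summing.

Year 2017: gap = -2.0 × (7.26 - 4.38) = -5.76%, loss ≈ 4350 × 5.76/100 ≈ 251.
Year 2018: gap = -2.0 × (9.53 - 4.38) = -10.3%, loss ≈ 4350 × 10.3/100 ≈ 448.
Year 2019: gap = -2.0 × (9.51 - 4.38) = -10.26%, loss ≈ 4350 × 10.26/100 ≈ 446.
Year 2020: gap = -2.0 × (8.5 - 4.38) = -8.24%, loss ≈ 4350 × 8.24/100 ≈ 358.
Total lost output = 251 + 448 + 446 + 358 = 1503 billion.

£1,503 billion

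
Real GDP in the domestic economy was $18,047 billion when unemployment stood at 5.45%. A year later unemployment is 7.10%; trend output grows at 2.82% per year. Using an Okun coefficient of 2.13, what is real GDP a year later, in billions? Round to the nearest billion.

Δu = 7.1 - 5.45 = 1.65 points.
Okun's law (growth form): g_Y = g_Y* - β × Δu = 2.82 - 2.13 × (1.65) = 2.82 - 3.5145 = -0.6945%.
Real GDP in the next year = 18047 × (1 - 0.6945/100) = 18047 × 0.993055 ≈ 17922 billion.

$17,922 billion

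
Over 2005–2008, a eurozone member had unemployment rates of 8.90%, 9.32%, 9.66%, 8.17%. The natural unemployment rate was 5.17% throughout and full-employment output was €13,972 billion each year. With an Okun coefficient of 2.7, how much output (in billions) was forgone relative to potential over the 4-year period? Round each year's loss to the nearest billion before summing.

€5,799 billion

Year 2005: gap = -2.7 × (8.9 - 5.17) = -10.071%, loss ≈ 13972 × 10.071/100 ≈ 1407.
Year 2006: gap = -2.7 × (9.32 - 5.17) = -11.205%, loss ≈ 13972 × 11.205/100 ≈ 1566.
Year 2007: gap = -2.7 × (9.66 - 5.17) = -12.123%, loss ≈ 13972 × 12.123/100 ≈ 1694.
Year 2008: gap = -2.7 × (8.17 - 5.17) = -8.1%, loss ≈ 13972 × 8.1/100 ≈ 1132.
Total lost output = 1407 + 1566 + 1694 + 1132 = 5799 billion.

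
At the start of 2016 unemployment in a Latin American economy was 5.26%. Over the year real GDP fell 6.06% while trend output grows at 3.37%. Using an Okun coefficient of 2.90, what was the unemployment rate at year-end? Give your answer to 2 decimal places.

8.51%

Growth-rate Okun's law: g_Y = g_Y* - β × Δu, so Δu = (g_Y* - g_Y)/β.
Δu = (3.37 + 6.06)/2.90 = 9.43/2.90 = 3.25 percentage points.
Year-end unemployment = 5.26 + 3.25 = 8.51%.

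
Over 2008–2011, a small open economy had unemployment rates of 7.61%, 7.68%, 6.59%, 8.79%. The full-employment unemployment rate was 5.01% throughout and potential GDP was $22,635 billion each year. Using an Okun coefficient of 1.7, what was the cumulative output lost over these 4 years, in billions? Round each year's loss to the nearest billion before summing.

Year 2008: gap = -1.7 × (7.61 - 5.01) = -4.42%, loss ≈ 22635 × 4.42/100 ≈ 1000.
Year 2009: gap = -1.7 × (7.68 - 5.01) = -4.539%, loss ≈ 22635 × 4.539/100 ≈ 1027.
Year 2010: gap = -1.7 × (6.59 - 5.01) = -2.686%, loss ≈ 22635 × 2.686/100 ≈ 608.
Year 2011: gap = -1.7 × (8.79 - 5.01) = -6.426%, loss ≈ 22635 × 6.426/100 ≈ 1455.
Total lost output = 1000 + 1027 + 608 + 1455 = 4090 billion.

$4,090 billion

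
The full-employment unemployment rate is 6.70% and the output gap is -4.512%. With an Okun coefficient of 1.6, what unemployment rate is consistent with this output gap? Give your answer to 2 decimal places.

From Okun's law, u - u* = -(output gap)/β = -(-4.512)/1.6 = 2.82 points.
So u = 6.7 + 2.82 = 9.52%.

9.52%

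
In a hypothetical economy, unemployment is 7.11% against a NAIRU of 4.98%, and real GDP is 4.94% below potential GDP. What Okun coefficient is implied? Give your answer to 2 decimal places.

β ≈ 2.32

Okun's law: output gap = -β × (u - u*).
-4.94 = -β × (7.11 - 4.98) = -β × 2.13, so β = 4.94/2.13 = 2.32.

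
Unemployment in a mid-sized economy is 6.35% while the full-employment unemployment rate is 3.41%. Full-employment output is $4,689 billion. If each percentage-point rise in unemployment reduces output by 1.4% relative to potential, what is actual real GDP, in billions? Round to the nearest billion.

$4,496 billion

Unemployment gap = 6.35 - 3.41 = 2.94 points, so the output gap is -1.4 × 2.94 = -4.116%.
Actual GDP = 4689 × (1 - 4.116/100) = 4689 × 0.95884 ≈ 4496 billion.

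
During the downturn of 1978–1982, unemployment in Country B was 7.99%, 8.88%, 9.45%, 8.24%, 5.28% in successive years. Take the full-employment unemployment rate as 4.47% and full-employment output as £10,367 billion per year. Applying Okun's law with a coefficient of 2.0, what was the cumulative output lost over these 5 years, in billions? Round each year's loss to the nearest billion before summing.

£3,627 billion

Year 1978: gap = -2.0 × (7.99 - 4.47) = -7.04%, loss ≈ 10367 × 7.04/100 ≈ 730.
Year 1979: gap = -2.0 × (8.88 - 4.47) = -8.82%, loss ≈ 10367 × 8.82/100 ≈ 914.
Year 1980: gap = -2.0 × (9.45 - 4.47) = -9.96%, loss ≈ 10367 × 9.96/100 ≈ 1033.
Year 1981: gap = -2.0 × (8.24 - 4.47) = -7.54%, loss ≈ 10367 × 7.54/100 ≈ 782.
Year 1982: gap = -2.0 × (5.28 - 4.47) = -1.62%, loss ≈ 10367 × 1.62/100 ≈ 168.
Total lost output = 730 + 914 + 1033 + 782 + 168 = 3627 billion.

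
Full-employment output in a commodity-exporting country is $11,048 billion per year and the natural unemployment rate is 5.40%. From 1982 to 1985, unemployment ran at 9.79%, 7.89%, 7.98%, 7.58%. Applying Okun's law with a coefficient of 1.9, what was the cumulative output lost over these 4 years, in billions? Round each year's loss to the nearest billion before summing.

Year 1982: gap = -1.9 × (9.79 - 5.4) = -8.341%, loss ≈ 11048 × 8.341/100 ≈ 922.
Year 1983: gap = -1.9 × (7.89 - 5.4) = -4.731%, loss ≈ 11048 × 4.731/100 ≈ 523.
Year 1984: gap = -1.9 × (7.98 - 5.4) = -4.902%, loss ≈ 11048 × 4.902/100 ≈ 542.
Year 1985: gap = -1.9 × (7.58 - 5.4) = -4.142%, loss ≈ 11048 × 4.142/100 ≈ 458.
Total lost output = 922 + 523 + 542 + 458 = 2445 billion.

$2,445 billion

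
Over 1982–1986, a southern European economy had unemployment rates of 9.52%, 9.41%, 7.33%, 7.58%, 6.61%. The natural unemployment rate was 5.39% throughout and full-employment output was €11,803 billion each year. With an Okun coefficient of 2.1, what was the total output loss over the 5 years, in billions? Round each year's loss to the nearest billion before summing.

€3,346 billion

Year 1982: gap = -2.1 × (9.52 - 5.39) = -8.673%, loss ≈ 11803 × 8.673/100 ≈ 1024.
Year 1983: gap = -2.1 × (9.41 - 5.39) = -8.442%, loss ≈ 11803 × 8.442/100 ≈ 996.
Year 1984: gap = -2.1 × (7.33 - 5.39) = -4.074%, loss ≈ 11803 × 4.074/100 ≈ 481.
Year 1985: gap = -2.1 × (7.58 - 5.39) = -4.599%, loss ≈ 11803 × 4.599/100 ≈ 543.
Year 1986: gap = -2.1 × (6.61 - 5.39) = -2.562%, loss ≈ 11803 × 2.562/100 ≈ 302.
Total lost output = 1024 + 996 + 481 + 543 + 302 = 3346 billion.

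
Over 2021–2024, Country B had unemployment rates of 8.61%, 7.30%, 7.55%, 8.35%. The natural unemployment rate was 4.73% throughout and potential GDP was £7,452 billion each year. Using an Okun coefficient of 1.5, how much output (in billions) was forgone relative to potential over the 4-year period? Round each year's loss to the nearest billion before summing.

Year 2021: gap = -1.5 × (8.61 - 4.73) = -5.82%, loss ≈ 7452 × 5.82/100 ≈ 434.
Year 2022: gap = -1.5 × (7.3 - 4.73) = -3.855%, loss ≈ 7452 × 3.855/100 ≈ 287.
Year 2023: gap = -1.5 × (7.55 - 4.73) = -4.23%, loss ≈ 7452 × 4.23/100 ≈ 315.
Year 2024: gap = -1.5 × (8.35 - 4.73) = -5.43%, loss ≈ 7452 × 5.43/100 ≈ 405.
Total lost output = 434 + 287 + 315 + 405 = 1441 billion.

£1,441 billion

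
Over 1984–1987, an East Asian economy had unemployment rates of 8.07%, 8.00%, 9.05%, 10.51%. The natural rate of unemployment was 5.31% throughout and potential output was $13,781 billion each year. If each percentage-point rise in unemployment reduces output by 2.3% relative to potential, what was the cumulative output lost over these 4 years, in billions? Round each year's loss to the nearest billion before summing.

$4,561 billion

Year 1984: gap = -2.3 × (8.07 - 5.31) = -6.348%, loss ≈ 13781 × 6.348/100 ≈ 875.
Year 1985: gap = -2.3 × (8 - 5.31) = -6.187%, loss ≈ 13781 × 6.187/100 ≈ 853.
Year 1986: gap = -2.3 × (9.05 - 5.31) = -8.602%, loss ≈ 13781 × 8.602/100 ≈ 1185.
Year 1987: gap = -2.3 × (10.51 - 5.31) = -11.96%, loss ≈ 13781 × 11.96/100 ≈ 1648.
Total lost output = 875 + 853 + 1185 + 1648 = 4561 billion.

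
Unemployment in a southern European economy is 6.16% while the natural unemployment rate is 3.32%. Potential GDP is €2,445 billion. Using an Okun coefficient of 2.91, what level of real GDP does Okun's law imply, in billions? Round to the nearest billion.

€2,243 billion

Unemployment gap = 6.16 - 3.32 = 2.84 points, so the output gap is -2.91 × 2.84 = -8.2644%.
Actual GDP = 2445 × (1 - 8.2644/100) = 2445 × 0.917356 ≈ 2243 billion.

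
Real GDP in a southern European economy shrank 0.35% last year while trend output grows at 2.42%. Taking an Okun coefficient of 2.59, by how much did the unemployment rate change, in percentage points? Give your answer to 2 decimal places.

Growth-rate Okun's law: g_Y = g_Y* - β × Δu, so Δu = (g_Y* - g_Y)/β.
Δu = (2.42 + 0.35)/2.59 = 2.77/2.59 = 1.07 percentage points.

1.07 percentage points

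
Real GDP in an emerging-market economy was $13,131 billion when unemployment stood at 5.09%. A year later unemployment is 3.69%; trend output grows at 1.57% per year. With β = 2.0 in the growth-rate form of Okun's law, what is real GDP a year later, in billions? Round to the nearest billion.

Δu = 3.69 - 5.09 = -1.4 points.
Okun's law (growth form): g_Y = g_Y* - β × Δu = 1.57 - 2.0 × (-1.40) = 1.57 + 2.8 = 4.37%.
Real GDP in the next year = 13131 × (1 + 4.37/100) = 13131 × 1.0437 ≈ 13705 billion.

$13,705 billion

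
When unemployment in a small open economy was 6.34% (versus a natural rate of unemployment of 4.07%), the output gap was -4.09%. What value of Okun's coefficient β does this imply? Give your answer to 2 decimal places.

Okun's law: output gap = -β × (u - u*).
-4.09 = -β × (6.34 - 4.07) = -β × 2.27, so β = 4.09/2.27 = 1.80.

β ≈ 1.80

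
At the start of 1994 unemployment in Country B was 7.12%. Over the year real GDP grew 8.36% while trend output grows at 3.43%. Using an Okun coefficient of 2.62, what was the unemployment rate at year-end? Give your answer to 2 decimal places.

5.24%

Growth-rate Okun's law: g_Y = g_Y* - β × Δu, so Δu = (g_Y* - g_Y)/β.
Δu = (3.43 - 8.36)/2.62 = -4.93/2.62 = -1.88 percentage points.
Year-end unemployment = 7.12 - 1.88 = 5.24%.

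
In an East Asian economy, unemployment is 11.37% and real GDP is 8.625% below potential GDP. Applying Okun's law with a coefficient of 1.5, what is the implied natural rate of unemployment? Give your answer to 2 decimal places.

5.62%

From Okun's law, u - u* = -(output gap)/β = -(-8.625)/1.5 = 5.75 points.
So u* = 11.37 - 5.75 = 5.62%.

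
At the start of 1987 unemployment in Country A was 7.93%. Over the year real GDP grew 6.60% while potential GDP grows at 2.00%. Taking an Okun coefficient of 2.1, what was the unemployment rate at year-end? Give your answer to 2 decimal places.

5.74%

Growth-rate Okun's law: g_Y = g_Y* - β × Δu, so Δu = (g_Y* - g_Y)/β.
Δu = (2 - 6.6)/2.1 = -4.6/2.1 = -2.19 percentage points.
Year-end unemployment = 7.93 - 2.19 = 5.74%.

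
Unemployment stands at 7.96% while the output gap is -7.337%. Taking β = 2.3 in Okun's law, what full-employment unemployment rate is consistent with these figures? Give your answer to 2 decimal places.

From Okun's law, u - u* = -(output gap)/β = -(-7.337)/2.3 = 3.19 points.
So u* = 7.96 - 3.19 = 4.77%.

4.77%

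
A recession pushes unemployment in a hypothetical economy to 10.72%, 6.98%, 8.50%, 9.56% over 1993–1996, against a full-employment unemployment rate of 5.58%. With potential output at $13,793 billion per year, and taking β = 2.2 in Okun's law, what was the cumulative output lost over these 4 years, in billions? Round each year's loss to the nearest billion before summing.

Year 1993: gap = -2.2 × (10.72 - 5.58) = -11.308%, loss ≈ 13793 × 11.308/100 ≈ 1560.
Year 1994: gap = -2.2 × (6.98 - 5.58) = -3.08%, loss ≈ 13793 × 3.08/100 ≈ 425.
Year 1995: gap = -2.2 × (8.5 - 5.58) = -6.424%, loss ≈ 13793 × 6.424/100 ≈ 886.
Year 1996: gap = -2.2 × (9.56 - 5.58) = -8.756%, loss ≈ 13793 × 8.756/100 ≈ 1208.
Total lost output = 1560 + 425 + 886 + 1208 = 4079 billion.

$4,079 billion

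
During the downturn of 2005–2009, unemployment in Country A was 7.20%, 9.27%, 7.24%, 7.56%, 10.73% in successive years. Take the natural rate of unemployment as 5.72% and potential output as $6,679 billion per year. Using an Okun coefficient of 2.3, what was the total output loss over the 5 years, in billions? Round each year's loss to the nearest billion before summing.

$2,058 billion

Year 2005: gap = -2.3 × (7.2 - 5.72) = -3.404%, loss ≈ 6679 × 3.404/100 ≈ 227.
Year 2006: gap = -2.3 × (9.27 - 5.72) = -8.165%, loss ≈ 6679 × 8.165/100 ≈ 545.
Year 2007: gap = -2.3 × (7.24 - 5.72) = -3.496%, loss ≈ 6679 × 3.496/100 ≈ 233.
Year 2008: gap = -2.3 × (7.56 - 5.72) = -4.232%, loss ≈ 6679 × 4.232/100 ≈ 283.
Year 2009: gap = -2.3 × (10.73 - 5.72) = -11.523%, loss ≈ 6679 × 11.523/100 ≈ 770.
Total lost output = 227 + 545 + 233 + 283 + 770 = 2058 billion.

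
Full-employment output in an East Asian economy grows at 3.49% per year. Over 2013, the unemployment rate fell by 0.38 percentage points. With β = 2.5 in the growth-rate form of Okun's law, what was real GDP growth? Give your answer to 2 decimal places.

4.44%

Growth-rate Okun's law: g_Y = g_Y* - β × Δu.
g_Y = 3.49 - 2.5 × (-0.38) = 3.49 + 0.95 = 4.44%, i.e. 4.44% to 2 d.p.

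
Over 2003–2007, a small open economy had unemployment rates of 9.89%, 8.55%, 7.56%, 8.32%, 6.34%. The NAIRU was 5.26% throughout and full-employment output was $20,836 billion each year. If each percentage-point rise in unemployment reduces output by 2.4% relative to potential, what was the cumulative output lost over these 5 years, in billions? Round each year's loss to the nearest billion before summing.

Year 2003: gap = -2.4 × (9.89 - 5.26) = -11.112%, loss ≈ 20836 × 11.112/100 ≈ 2315.
Year 2004: gap = -2.4 × (8.55 - 5.26) = -7.896%, loss ≈ 20836 × 7.896/100 ≈ 1645.
Year 2005: gap = -2.4 × (7.56 - 5.26) = -5.52%, loss ≈ 20836 × 5.52/100 ≈ 1150.
Year 2006: gap = -2.4 × (8.32 - 5.26) = -7.344%, loss ≈ 20836 × 7.344/100 ≈ 1530.
Year 2007: gap = -2.4 × (6.34 - 5.26) = -2.592%, loss ≈ 20836 × 2.592/100 ≈ 540.
Total lost output = 2315 + 1645 + 1150 + 1530 + 540 = 7180 billion.

$7,180 billion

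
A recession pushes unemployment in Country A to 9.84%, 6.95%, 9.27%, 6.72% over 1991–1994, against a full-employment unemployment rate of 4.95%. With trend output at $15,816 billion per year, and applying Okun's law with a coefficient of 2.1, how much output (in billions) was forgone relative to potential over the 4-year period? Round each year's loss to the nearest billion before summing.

Year 1991: gap = -2.1 × (9.84 - 4.95) = -10.269%, loss ≈ 15816 × 10.269/100 ≈ 1624.
Year 1992: gap = -2.1 × (6.95 - 4.95) = -4.2%, loss ≈ 15816 × 4.2/100 ≈ 664.
Year 1993: gap = -2.1 × (9.27 - 4.95) = -9.072%, loss ≈ 15816 × 9.072/100 ≈ 1435.
Year 1994: gap = -2.1 × (6.72 - 4.95) = -3.717%, loss ≈ 15816 × 3.717/100 ≈ 588.
Total lost output = 1624 + 664 + 1435 + 588 = 4311 billion.

$4,311 billion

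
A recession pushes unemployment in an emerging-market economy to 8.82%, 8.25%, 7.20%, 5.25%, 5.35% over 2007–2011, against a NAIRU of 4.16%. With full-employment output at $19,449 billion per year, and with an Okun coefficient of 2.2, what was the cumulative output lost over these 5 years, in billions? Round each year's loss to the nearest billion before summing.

Year 2007: gap = -2.2 × (8.82 - 4.16) = -10.252%, loss ≈ 19449 × 10.252/100 ≈ 1994.
Year 2008: gap = -2.2 × (8.25 - 4.16) = -8.998%, loss ≈ 19449 × 8.998/100 ≈ 1750.
Year 2009: gap = -2.2 × (7.2 - 4.16) = -6.688%, loss ≈ 19449 × 6.688/100 ≈ 1301.
Year 2010: gap = -2.2 × (5.25 - 4.16) = -2.398%, loss ≈ 19449 × 2.398/100 ≈ 466.
Year 2011: gap = -2.2 × (5.35 - 4.16) = -2.618%, loss ≈ 19449 × 2.618/100 ≈ 509.
Total lost output = 1994 + 1750 + 1301 + 466 + 509 = 6020 billion.

$6,020 billion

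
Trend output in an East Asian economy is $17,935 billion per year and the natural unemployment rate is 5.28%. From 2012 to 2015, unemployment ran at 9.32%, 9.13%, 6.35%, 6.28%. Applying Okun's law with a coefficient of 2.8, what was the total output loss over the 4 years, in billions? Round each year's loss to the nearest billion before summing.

Year 2012: gap = -2.8 × (9.32 - 5.28) = -11.312%, loss ≈ 17935 × 11.312/100 ≈ 2029.
Year 2013: gap = -2.8 × (9.13 - 5.28) = -10.78%, loss ≈ 17935 × 10.78/100 ≈ 1933.
Year 2014: gap = -2.8 × (6.35 - 5.28) = -2.996%, loss ≈ 17935 × 2.996/100 ≈ 537.
Year 2015: gap = -2.8 × (6.28 - 5.28) = -2.8%, loss ≈ 17935 × 2.8/100 ≈ 502.
Total lost output = 2029 + 1933 + 537 + 502 = 5001 billion.

$5,001 billion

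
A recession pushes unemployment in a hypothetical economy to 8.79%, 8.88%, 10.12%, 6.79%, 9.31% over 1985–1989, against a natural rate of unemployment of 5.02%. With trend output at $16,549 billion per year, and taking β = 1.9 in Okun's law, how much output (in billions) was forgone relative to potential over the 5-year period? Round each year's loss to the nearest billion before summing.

Year 1985: gap = -1.9 × (8.79 - 5.02) = -7.163%, loss ≈ 16549 × 7.163/100 ≈ 1185.
Year 1986: gap = -1.9 × (8.88 - 5.02) = -7.334%, loss ≈ 16549 × 7.334/100 ≈ 1214.
Year 1987: gap = -1.9 × (10.12 - 5.02) = -9.69%, loss ≈ 16549 × 9.69/100 ≈ 1604.
Year 1988: gap = -1.9 × (6.79 - 5.02) = -3.363%, loss ≈ 16549 × 3.363/100 ≈ 557.
Year 1989: gap = -1.9 × (9.31 - 5.02) = -8.151%, loss ≈ 16549 × 8.151/100 ≈ 1349.
Total lost output = 1185 + 1214 + 1604 + 557 + 1349 = 5909 billion.

$5,909 billion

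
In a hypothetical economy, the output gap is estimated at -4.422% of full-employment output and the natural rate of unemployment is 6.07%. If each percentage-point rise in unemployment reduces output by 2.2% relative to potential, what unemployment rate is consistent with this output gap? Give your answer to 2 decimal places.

8.08%

From Okun's law, u - u* = -(output gap)/β = -(-4.422)/2.2 = 2.01 points.
So u = 6.07 + 2.01 = 8.08%.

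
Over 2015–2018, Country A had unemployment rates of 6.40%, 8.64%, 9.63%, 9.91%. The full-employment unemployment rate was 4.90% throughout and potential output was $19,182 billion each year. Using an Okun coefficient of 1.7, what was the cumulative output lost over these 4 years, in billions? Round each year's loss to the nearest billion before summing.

Year 2015: gap = -1.7 × (6.4 - 4.9) = -2.55%, loss ≈ 19182 × 2.55/100 ≈ 489.
Year 2016: gap = -1.7 × (8.64 - 4.9) = -6.358%, loss ≈ 19182 × 6.358/100 ≈ 1220.
Year 2017: gap = -1.7 × (9.63 - 4.9) = -8.041%, loss ≈ 19182 × 8.041/100 ≈ 1542.
Year 2018: gap = -1.7 × (9.91 - 4.9) = -8.517%, loss ≈ 19182 × 8.517/100 ≈ 1634.
Total lost output = 489 + 1220 + 1542 + 1634 = 4885 billion.

$4,885 billion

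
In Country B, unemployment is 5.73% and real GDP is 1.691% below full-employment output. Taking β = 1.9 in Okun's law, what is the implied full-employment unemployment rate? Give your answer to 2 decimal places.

4.84%

From Okun's law, u - u* = -(output gap)/β = -(-1.691)/1.9 = 0.89 points.
So u* = 5.73 - 0.89 = 4.84%.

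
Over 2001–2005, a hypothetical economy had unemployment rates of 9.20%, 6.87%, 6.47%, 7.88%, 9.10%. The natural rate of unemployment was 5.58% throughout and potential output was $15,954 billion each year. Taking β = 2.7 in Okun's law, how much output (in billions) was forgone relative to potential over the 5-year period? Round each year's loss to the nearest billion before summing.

Year 2001: gap = -2.7 × (9.2 - 5.58) = -9.774%, loss ≈ 15954 × 9.774/100 ≈ 1559.
Year 2002: gap = -2.7 × (6.87 - 5.58) = -3.483%, loss ≈ 15954 × 3.483/100 ≈ 556.
Year 2003: gap = -2.7 × (6.47 - 5.58) = -2.403%, loss ≈ 15954 × 2.403/100 ≈ 383.
Year 2004: gap = -2.7 × (7.88 - 5.58) = -6.21%, loss ≈ 15954 × 6.21/100 ≈ 991.
Year 2005: gap = -2.7 × (9.1 - 5.58) = -9.504%, loss ≈ 15954 × 9.504/100 ≈ 1516.
Total lost output = 1559 + 556 + 383 + 991 + 1516 = 5005 billion.

$5,005 billion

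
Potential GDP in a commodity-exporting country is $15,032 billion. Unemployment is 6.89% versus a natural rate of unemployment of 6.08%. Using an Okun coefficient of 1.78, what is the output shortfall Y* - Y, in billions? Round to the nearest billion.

$217 billion

Output gap = -1.78 × (6.89 - 6.08) = -1.78 × 0.81 = -1.4418%.
Actual GDP ≈ 15032 × 0.985582 ≈ 14815 billion, so the shortfall is 15032 - 14815 = 217 billion.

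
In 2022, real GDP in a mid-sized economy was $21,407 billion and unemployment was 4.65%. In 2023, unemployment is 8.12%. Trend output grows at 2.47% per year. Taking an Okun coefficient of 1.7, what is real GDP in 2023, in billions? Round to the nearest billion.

$20,673 billion

Δu = 8.12 - 4.65 = 3.47 points.
Okun's law (growth form): g_Y = g_Y* - β × Δu = 2.47 - 1.7 × (3.47) = 2.47 - 5.899 = -3.429%.
Real GDP in the next year = 21407 × (1 - 3.429/100) = 21407 × 0.96571 ≈ 20673 billion.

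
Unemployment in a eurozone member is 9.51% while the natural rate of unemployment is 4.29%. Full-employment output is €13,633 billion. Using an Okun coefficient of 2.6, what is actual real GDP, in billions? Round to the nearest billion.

€11,783 billion

Unemployment gap = 9.51 - 4.29 = 5.22 points, so the output gap is -2.6 × 5.22 = -13.572%.
Actual GDP = 13633 × (1 - 13.572/100) = 13633 × 0.86428 ≈ 11783 billion.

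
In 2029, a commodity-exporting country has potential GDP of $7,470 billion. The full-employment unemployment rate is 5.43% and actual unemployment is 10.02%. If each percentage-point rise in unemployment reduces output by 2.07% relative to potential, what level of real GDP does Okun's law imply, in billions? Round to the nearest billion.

Unemployment gap = 10.02 - 5.43 = 4.59 points, so the output gap is -2.07 × 4.59 = -9.5013%.
Actual GDP = 7470 × (1 - 9.5013/100) = 7470 × 0.904987 ≈ 6760 billion.

$6,760 billion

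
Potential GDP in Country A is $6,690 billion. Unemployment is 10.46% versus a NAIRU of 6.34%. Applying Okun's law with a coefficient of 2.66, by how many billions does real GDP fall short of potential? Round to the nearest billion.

$733 billion

Output gap = -2.66 × (10.46 - 6.34) = -2.66 × 4.12 = -10.9592%.
Actual GDP ≈ 6690 × 0.890408 ≈ 5957 billion, so the shortfall is 6690 - 5957 = 733 billion.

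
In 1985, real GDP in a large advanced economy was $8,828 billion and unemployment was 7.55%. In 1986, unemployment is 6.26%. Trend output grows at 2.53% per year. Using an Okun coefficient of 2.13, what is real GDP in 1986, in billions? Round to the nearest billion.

Δu = 6.26 - 7.55 = -1.29 points.
Okun's law (growth form): g_Y = g_Y* - β × Δu = 2.53 - 2.13 × (-1.29) = 2.53 + 2.7477 = 5.2777%.
Real GDP in the next year = 8828 × (1 + 5.2777/100) = 8828 × 1.052777 ≈ 9294 billion.

$9,294 billion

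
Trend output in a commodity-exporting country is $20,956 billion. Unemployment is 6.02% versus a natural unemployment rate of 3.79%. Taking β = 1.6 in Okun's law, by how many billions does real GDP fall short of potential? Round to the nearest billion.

$748 billion

Output gap = -1.6 × (6.02 - 3.79) = -1.6 × 2.23 = -3.568%.
Actual GDP ≈ 20956 × 0.96432 ≈ 20208 billion, so the shortfall is 20956 - 20208 = 748 billion.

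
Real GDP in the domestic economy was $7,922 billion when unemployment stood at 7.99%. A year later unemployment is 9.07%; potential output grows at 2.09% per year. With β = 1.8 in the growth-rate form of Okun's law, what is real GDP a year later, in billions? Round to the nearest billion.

Δu = 9.07 - 7.99 = 1.08 points.
Okun's law (growth form): g_Y = g_Y* - β × Δu = 2.09 - 1.8 × (1.08) = 2.09 - 1.944 = 0.146%.
Real GDP in the next year = 7922 × (1 + 0.146/100) = 7922 × 1.00146 ≈ 7934 billion.

$7,934 billion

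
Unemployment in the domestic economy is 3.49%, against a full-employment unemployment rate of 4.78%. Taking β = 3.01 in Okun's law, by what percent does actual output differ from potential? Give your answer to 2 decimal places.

3.88%

The unemployment gap is 3.49 - 4.78 = -1.29 percentage points.
Okun's law gives an output gap of -3.01 × (-1.29) = 3.8829%, i.e. 3.88% above potential.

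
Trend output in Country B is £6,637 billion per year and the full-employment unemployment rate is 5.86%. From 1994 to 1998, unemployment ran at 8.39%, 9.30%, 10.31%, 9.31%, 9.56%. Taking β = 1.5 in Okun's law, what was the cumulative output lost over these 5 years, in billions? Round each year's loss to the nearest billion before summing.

Year 1994: gap = -1.5 × (8.39 - 5.86) = -3.795%, loss ≈ 6637 × 3.795/100 ≈ 252.
Year 1995: gap = -1.5 × (9.3 - 5.86) = -5.16%, loss ≈ 6637 × 5.16/100 ≈ 342.
Year 1996: gap = -1.5 × (10.31 - 5.86) = -6.675%, loss ≈ 6637 × 6.675/100 ≈ 443.
Year 1997: gap = -1.5 × (9.31 - 5.86) = -5.175%, loss ≈ 6637 × 5.175/100 ≈ 343.
Year 1998: gap = -1.5 × (9.56 - 5.86) = -5.55%, loss ≈ 6637 × 5.55/100 ≈ 368.
Total lost output = 252 + 342 + 443 + 343 + 368 = 1748 billion.

£1,748 billion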